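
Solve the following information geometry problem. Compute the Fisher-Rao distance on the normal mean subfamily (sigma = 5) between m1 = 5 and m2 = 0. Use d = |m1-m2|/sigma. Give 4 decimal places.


On the fixed-variance normal subfamily, geodesic distance = |m1-m2|/sigma.
|5 - 0| = 5.
sigma = 5.
d = 5/5 = 1.0000

1.0000


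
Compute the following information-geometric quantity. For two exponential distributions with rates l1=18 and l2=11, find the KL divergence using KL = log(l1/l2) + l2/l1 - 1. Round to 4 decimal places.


KL divergence for exponential family:
KL = log(l1/l2) + l2/l1 - 1.
log(18/11) = 0.492476.
11/18 = 0.611111.
KL = 0.492476 + 0.611111 - 1 = 0.1036

0.1036


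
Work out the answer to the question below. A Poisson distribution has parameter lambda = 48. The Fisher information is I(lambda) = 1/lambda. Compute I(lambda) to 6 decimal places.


Fisher information for Poisson: I(lambda) = 1/lambda.
lambda = 48.
I(lambda) = 1/48 = 0.020833

0.020833


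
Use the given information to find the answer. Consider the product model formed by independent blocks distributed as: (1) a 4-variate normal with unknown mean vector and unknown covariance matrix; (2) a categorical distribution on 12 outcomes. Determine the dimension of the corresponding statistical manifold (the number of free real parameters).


The dimension of a statistical manifold equals the number of free
(independent) real parameters of the model. For a product of independent
blocks the parameter counts add.
- 4-variate normal: 4 (mean) + 4*5/2 = 10 (symmetric covariance) = 14.
- categorical on 12 outcomes (probabilities sum to 1): 12-1 = 11.
Total = 14 + 11 = 25.
Dimension = 25

25


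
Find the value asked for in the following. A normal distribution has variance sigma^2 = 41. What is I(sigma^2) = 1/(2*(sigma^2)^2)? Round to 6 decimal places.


Fisher information for variance: I(sigma^2) = 1/(2*sigma^4).
sigma^2 = 41, so sigma^4 = 1681.
I = 1/(2*1681) = 1/3362 = 0.000297

0.000297


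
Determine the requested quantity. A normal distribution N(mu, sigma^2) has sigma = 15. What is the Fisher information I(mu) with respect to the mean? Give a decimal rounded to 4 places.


The Fisher information for the mean of a normal distribution is I(mu) = 1/sigma^2.
sigma = 15, so sigma^2 = 225.
I(mu) = 1/225 = 0.0044

0.0044


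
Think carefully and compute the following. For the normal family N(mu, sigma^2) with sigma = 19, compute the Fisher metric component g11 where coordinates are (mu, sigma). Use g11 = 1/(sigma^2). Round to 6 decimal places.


For the 2-parameter normal family, the Fisher metric has:
  g11 = 1/sigma^2, g22 = 2/sigma^2.
sigma = 19, sigma^2 = 361.
g11 = 0.002770

0.002770


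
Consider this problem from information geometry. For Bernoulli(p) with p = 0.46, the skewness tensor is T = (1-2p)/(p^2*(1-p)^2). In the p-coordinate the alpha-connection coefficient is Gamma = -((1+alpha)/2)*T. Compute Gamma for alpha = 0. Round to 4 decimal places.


Skewness (Amari-Chentsov) tensor: T = (1-2p)/(p^2*(1-p)^2).
p = 0.46, 1-2p = 0.08, p^2 = 0.2116, (1-p)^2 = 0.2916.
T = 0.08/(0.2116 * 0.2916) = 1.296543.
In the p-coordinate, Gamma^(alpha) = Gamma^(0) - (alpha/2)*T with Gamma^(0) = (1/2)*g'(p) = -T/2,
so Gamma^(alpha) = -((1+alpha)/2)*T.
alpha = 0, -(1+alpha)/2 = -0.5.
Gamma = -0.5 * 1.296543 = -0.6483

-0.6483


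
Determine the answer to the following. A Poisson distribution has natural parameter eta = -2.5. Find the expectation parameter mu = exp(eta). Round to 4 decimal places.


Expectation parameter for Poisson exponential family:
mu = exp(eta).
eta = -2.5.
mu = exp(-2.5) = 0.0821

0.0821


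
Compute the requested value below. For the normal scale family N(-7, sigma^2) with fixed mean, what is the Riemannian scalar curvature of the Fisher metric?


This family has a single free parameter, so its statistical manifold
is 1-dimensional. The Riemann curvature tensor of any 1-dimensional
Riemannian manifold vanishes identically, so R = 0.

0


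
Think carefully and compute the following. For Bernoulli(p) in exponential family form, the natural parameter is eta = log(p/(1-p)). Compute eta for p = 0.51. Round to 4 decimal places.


Natural parameter for Bernoulli: eta = log(p/(1-p)).
p = 0.51, 1-p = 0.49.
p/(1-p) = 1.040816.
eta = log(1.040816) = 0.0400

0.0400


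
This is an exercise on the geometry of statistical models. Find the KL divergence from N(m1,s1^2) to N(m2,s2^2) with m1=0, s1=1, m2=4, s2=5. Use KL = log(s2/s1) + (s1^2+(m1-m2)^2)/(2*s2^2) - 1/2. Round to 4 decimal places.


KL divergence between normal distributions:
KL = log(s2/s1) + (s1^2 + (m1-m2)^2)/(2*s2^2) - 1/2.
log(5/1) = 1.609438.
(1^2 + (0-4)^2)/(2*5^2) = (1 + 16)/50 = 0.34.
KL = 1.609438 + 0.34 - 0.5 = 1.4494

1.4494


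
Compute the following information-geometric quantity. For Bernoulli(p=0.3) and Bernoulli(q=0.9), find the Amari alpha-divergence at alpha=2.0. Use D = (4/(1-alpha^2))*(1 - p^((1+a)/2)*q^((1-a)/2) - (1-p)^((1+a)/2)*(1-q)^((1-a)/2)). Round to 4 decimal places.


Amari alpha-divergence:
D = (4/(1-alpha^2))*(1 - p^((1+a)/2)*q^((1-a)/2) - (1-p)^((1+a)/2)*(1-q)^((1-a)/2)).
alpha = 2.0, p = 0.3, q = 0.9.
e1 = (1+alpha)/2 = 1.5, e2 = (1-alpha)/2 = -0.5.
t1 = p^e1 * q^e2 = 0.3^1.5 * 0.9^-0.5 = 0.173205.
t2 = (1-p)^e1 * (1-q)^e2 = 0.7^1.5 * 0.1^-0.5 = 1.852026.
4/(1-alpha^2) = -1.333333.
D = -1.333333*(1 - 0.173205 - 1.852026) = 1.3670

1.3670


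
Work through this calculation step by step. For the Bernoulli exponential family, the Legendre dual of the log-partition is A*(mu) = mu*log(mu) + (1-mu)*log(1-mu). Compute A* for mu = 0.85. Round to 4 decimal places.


Legendre transform for Bernoulli:
A*(mu) = mu*log(mu) + (1-mu)*log(1-mu).
mu = 0.85, 1-mu = 0.15.
mu*log(mu) = 0.85*log(0.85) = -0.138141.
(1-mu)*log(1-mu) = 0.15*log(0.15) = -0.284568.
A* = -0.138141 + -0.284568 = -0.4227

-0.4227


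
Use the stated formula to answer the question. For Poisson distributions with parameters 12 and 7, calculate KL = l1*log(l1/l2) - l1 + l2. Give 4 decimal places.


KL divergence for Poisson:
KL = l1*log(l1/l2) - l1 + l2.
l1 = 12, l2 = 7.
log(12/7) = 0.538997.
l1*log(l1/l2) = 12 * 0.538997 = 6.467958.
KL = 6.467958 - 12 + 7 = 1.4680

1.4680


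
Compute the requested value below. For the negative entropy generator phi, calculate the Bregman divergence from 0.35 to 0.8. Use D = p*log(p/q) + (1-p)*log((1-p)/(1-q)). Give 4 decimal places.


Bregman divergence with negative entropy generator:
D = p*log(p/q) + (1-p)*log((1-p)/(1-q)).
p = 0.35, q = 0.8.
p*log(p/q) = 0.35*log(0.35/0.8) = -0.289338.
(1-p)*log((1-p)/(1-q)) = 0.65*log(0.65/0.2) = 0.766126.
D = -0.289338 + 0.766126 = 0.4768

0.4768


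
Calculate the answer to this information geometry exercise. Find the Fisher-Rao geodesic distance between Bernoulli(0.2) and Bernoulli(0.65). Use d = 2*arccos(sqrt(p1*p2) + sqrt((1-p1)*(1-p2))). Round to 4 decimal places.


Geodesic distance on Bernoulli manifold:
d(p1,p2) = 2*arccos(sqrt(p1*p2) + sqrt((1-p1)*(1-p2))).
sqrt(p1*p2) = sqrt(0.2*0.65) = 0.360555.
sqrt((1-p1)*(1-p2)) = sqrt(0.8*0.35) = 0.52915.
arg = 0.360555 + 0.52915 = 0.889705.
d = 2*arccos(0.889705) = 0.9482

0.9482


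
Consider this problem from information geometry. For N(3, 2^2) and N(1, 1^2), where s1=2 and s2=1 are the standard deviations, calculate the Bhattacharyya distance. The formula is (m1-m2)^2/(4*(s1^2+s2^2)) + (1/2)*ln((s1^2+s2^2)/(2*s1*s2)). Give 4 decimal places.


Bhattacharyya distance between two Gaussians:
DB = (m1-m2)^2/(4*(s1^2+s2^2)) + (1/2)*ln((s1^2+s2^2)/(2*s1*s2)).
(m1-m2)^2 = (2)^2 = 4.
s1^2+s2^2 = 4 + 1 = 5.
term1 = 4/20 = 0.2.
term2 = 0.5*ln(5/4.0) = 0.111572.
DB = 0.2 + 0.111572 = 0.3116

0.3116


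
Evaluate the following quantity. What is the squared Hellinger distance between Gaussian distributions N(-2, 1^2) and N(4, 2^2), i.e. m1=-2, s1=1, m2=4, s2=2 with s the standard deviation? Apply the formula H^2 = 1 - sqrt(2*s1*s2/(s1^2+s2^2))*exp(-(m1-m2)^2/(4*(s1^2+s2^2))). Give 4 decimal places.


Squared Hellinger distance for Gaussians:
H^2 = 1 - sqrt(2*s1*s2/(s1^2+s2^2)) * exp(-(m1-m2)^2/(4*(s1^2+s2^2))).
s1^2 = 1, s2^2 = 4, s1^2+s2^2 = 5.
sqrt(2*1*2/(5)) = 0.894427.
(m1-m2)^2 = (-6)^2 = 36.
exp(-36/(4*5)) = exp(-1.8) = 0.165299.
H^2 = 1 - 0.894427*0.165299 = 0.8522

0.8522


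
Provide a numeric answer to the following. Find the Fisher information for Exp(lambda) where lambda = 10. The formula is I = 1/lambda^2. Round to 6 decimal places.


Fisher information for exponential: I(lambda) = 1/lambda^2.
lambda = 10, lambda^2 = 100.
I = 1/100 = 0.010000

0.010000


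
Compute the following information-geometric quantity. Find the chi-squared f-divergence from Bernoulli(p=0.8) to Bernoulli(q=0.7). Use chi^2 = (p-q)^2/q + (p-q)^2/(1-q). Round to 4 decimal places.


Chi-squared divergence between Bernoulli distributions:
chi^2 = (p-q)^2/q + (p-q)^2/(1-q).
p = 0.8, q = 0.7, p-q = 0.1.
(p-q)^2 = 0.01.
term1 = 0.01/0.7 = 0.014286.
term2 = 0.01/0.3 = 0.033333.
chi^2 = 0.014286 + 0.033333 = 0.0476

0.0476


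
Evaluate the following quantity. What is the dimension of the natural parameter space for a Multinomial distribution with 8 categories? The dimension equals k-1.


Exponential family dimension calculation:
For Multinomial with k=8 categories, dim = k-1 = 7.

7


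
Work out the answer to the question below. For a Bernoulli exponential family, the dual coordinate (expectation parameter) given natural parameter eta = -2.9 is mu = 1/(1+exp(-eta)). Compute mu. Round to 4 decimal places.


Dual coordinate (expectation parameter) for Bernoulli:
mu = 1/(1+exp(-eta)).
eta = -2.9.
exp(-eta) = exp(2.9) = 18.174145.
mu = 1/(1+18.174145) = 0.0522

0.0522


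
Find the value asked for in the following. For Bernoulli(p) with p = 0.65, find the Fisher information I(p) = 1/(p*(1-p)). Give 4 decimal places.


For Bernoulli(p), Fisher information is I(p) = 1/(p*(1-p)).
p = 0.65, 1-p = 0.35.
p*(1-p) = 0.2275.
I(p) = 1/0.2275 = 4.3956

4.3956


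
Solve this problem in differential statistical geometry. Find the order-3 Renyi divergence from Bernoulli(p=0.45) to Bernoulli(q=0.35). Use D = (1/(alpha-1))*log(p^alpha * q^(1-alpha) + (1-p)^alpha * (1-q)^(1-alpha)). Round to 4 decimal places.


Renyi divergence of order alpha between Bernoulli distributions:
D = (1/(alpha-1))*log(p^alpha * q^(1-alpha) + (1-p)^alpha * (1-q)^(1-alpha)).
alpha = 3, p = 0.45, q = 0.35.
p^alpha * q^(1-alpha) = 0.45^3 * 0.35^-2 = 0.743878.
(1-p)^alpha * (1-q)^(1-alpha) = 0.55^3 * 0.65^-2 = 0.393787.
sum = 0.743878 + 0.393787 = 1.137665.
D = (1/2)*log(1.137665) = 0.0645

0.0645


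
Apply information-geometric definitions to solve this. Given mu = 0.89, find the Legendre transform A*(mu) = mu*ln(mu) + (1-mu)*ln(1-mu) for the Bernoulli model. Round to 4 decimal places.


Legendre transform for Bernoulli:
A*(mu) = mu*log(mu) + (1-mu)*log(1-mu).
mu = 0.89, 1-mu = 0.11.
mu*log(mu) = 0.89*log(0.89) = -0.103715.
(1-mu)*log(1-mu) = 0.11*log(0.11) = -0.2428.
A* = -0.103715 + -0.2428 = -0.3465

-0.3465


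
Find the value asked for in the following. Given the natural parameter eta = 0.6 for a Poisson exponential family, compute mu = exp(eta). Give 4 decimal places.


Expectation parameter for Poisson exponential family:
mu = exp(eta).
eta = 0.6.
mu = exp(0.6) = 1.8221

1.8221


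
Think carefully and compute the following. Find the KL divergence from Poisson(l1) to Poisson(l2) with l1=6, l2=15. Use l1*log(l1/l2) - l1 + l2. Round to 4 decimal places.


KL divergence for Poisson:
KL = l1*log(l1/l2) - l1 + l2.
l1 = 6, l2 = 15.
log(6/15) = -0.916291.
l1*log(l1/l2) = 6 * -0.916291 = -5.497744.
KL = -5.497744 - 6 + 15 = 3.5023

3.5023


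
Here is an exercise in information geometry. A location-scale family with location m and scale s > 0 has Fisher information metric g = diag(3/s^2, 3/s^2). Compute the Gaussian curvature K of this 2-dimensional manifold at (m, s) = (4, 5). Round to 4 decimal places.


The metric has the form g = (A dm^2 + B ds^2)/s^2 with A = 3, B = 3.
Substitute u = sqrt(A/B)*m: g = B*(du^2 + ds^2)/s^2, i.e. B times the
Poincare upper half-plane metric, which has constant Gaussian curvature -1.
Scaling a 2D metric by a constant c divides the Gaussian curvature by c,
so K = -1/B = -1/(3) = -0.3333 everywhere (the point (m, s) = (4, 5) is irrelevant:
the curvature is constant).
The requested Gaussian curvature is K = -0.3333.

-0.3333


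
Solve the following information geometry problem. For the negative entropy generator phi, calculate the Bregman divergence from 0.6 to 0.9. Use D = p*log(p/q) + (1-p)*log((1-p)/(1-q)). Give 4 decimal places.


Bregman divergence with negative entropy generator:
D = p*log(p/q) + (1-p)*log((1-p)/(1-q)).
p = 0.6, q = 0.9.
p*log(p/q) = 0.6*log(0.6/0.9) = -0.243279.
(1-p)*log((1-p)/(1-q)) = 0.4*log(0.4/0.1) = 0.554518.
D = -0.243279 + 0.554518 = 0.3112

0.3112


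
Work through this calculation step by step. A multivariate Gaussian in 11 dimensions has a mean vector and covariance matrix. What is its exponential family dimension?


Exponential family dimension calculation:
For 11-dim MVN: mean has 11 params, covariance has 11*12/2 = 66 unique entries.
Total dim = 11 + 66 = 77.

77


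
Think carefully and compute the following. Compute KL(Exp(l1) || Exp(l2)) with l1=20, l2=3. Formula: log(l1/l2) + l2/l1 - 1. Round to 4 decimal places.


KL divergence for exponential family:
KL = log(l1/l2) + l2/l1 - 1.
log(20/3) = 1.89712.
3/20 = 0.15.
KL = 1.89712 + 0.15 - 1 = 1.0471

1.0471


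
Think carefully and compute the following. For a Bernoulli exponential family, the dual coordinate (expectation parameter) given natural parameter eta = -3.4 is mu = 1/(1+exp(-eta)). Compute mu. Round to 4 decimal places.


Dual coordinate (expectation parameter) for Bernoulli:
mu = 1/(1+exp(-eta)).
eta = -3.4.
exp(-eta) = exp(3.4) = 29.9641.
mu = 1/(1+29.9641) = 0.0323

0.0323


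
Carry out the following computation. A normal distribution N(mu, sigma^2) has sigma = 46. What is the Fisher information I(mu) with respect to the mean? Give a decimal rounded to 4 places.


The Fisher information for the mean of a normal distribution is I(mu) = 1/sigma^2.
sigma = 46, so sigma^2 = 2116.
I(mu) = 1/2116 = 0.0005

0.0005


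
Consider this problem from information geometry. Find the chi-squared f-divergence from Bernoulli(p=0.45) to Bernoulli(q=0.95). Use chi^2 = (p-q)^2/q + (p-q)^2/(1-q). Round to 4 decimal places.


Chi-squared divergence between Bernoulli distributions:
chi^2 = (p-q)^2/q + (p-q)^2/(1-q).
p = 0.45, q = 0.95, p-q = -0.5.
(p-q)^2 = 0.25.
term1 = 0.25/0.95 = 0.263158.
term2 = 0.25/0.05 = 5.0.
chi^2 = 0.263158 + 5.0 = 5.2632

5.2632


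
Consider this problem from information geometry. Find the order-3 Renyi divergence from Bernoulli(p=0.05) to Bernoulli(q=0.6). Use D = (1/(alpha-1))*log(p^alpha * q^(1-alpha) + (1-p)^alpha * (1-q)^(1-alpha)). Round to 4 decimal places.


Renyi divergence of order alpha between Bernoulli distributions:
D = (1/(alpha-1))*log(p^alpha * q^(1-alpha) + (1-p)^alpha * (1-q)^(1-alpha)).
alpha = 3, p = 0.05, q = 0.6.
p^alpha * q^(1-alpha) = 0.05^3 * 0.6^-2 = 0.000347.
(1-p)^alpha * (1-q)^(1-alpha) = 0.95^3 * 0.4^-2 = 5.358594.
sum = 0.000347 + 5.358594 = 5.358941.
D = (1/2)*log(5.358941) = 0.8394

0.8394


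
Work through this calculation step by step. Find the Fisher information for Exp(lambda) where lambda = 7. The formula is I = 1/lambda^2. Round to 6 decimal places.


Fisher information for exponential: I(lambda) = 1/lambda^2.
lambda = 7, lambda^2 = 49.
I = 1/49 = 0.020408

0.020408


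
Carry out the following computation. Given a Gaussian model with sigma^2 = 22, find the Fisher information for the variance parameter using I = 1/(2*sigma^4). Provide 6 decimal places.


Fisher information for variance: I(sigma^2) = 1/(2*sigma^4).
sigma^2 = 22, so sigma^4 = 484.
I = 1/(2*484) = 1/968 = 0.001033

0.001033


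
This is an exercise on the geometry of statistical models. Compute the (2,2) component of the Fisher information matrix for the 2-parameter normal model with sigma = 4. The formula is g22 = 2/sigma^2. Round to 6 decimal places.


For the 2-parameter normal family, the Fisher metric has:
  g11 = 1/sigma^2, g22 = 2/sigma^2.
sigma = 4, sigma^2 = 16.
g22 = 0.125000

0.125000


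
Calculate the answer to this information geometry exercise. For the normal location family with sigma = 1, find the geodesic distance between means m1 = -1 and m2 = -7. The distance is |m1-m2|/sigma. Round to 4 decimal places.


On the fixed-variance normal subfamily, geodesic distance = |m1-m2|/sigma.
|-1 - -7| = 6.
sigma = 1.
d = 6/1 = 6.0000

6.0000


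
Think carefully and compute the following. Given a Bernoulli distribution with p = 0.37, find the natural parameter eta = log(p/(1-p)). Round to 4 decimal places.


Natural parameter for Bernoulli: eta = log(p/(1-p)).
p = 0.37, 1-p = 0.63.
p/(1-p) = 0.587302.
eta = log(0.587302) = -0.5322

-0.5322


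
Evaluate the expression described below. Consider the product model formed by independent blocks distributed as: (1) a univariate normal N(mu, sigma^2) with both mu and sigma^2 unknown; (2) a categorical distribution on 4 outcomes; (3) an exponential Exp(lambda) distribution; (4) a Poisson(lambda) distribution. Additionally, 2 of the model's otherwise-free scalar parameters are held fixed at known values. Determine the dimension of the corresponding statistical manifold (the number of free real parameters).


The dimension of a statistical manifold equals the number of free
(independent) real parameters of the model. For a product of independent
blocks the parameter counts add.
- normal (mu, sigma^2): 2.
- categorical on 4 outcomes (probabilities sum to 1): 4-1 = 3.
- exponential (lambda): 1.
- Poisson (lambda): 1.
Total = 2 + 3 + 1 + 1 = 7.
2 parameter(s) fixed at known values: 7 - 2 = 5.
Dimension = 5

5


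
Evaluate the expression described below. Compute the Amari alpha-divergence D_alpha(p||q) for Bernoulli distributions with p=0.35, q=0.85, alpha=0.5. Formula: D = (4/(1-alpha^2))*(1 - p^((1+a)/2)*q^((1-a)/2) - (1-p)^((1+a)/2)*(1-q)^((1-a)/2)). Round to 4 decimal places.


Amari alpha-divergence:
D = (4/(1-alpha^2))*(1 - p^((1+a)/2)*q^((1-a)/2) - (1-p)^((1+a)/2)*(1-q)^((1-a)/2)).
alpha = 0.5, p = 0.35, q = 0.85.
e1 = (1+alpha)/2 = 0.75, e2 = (1-alpha)/2 = 0.25.
t1 = p^e1 * q^e2 = 0.35^0.75 * 0.85^0.25 = 0.436924.
t2 = (1-p)^e1 * (1-q)^e2 = 0.65^0.75 * 0.15^0.25 = 0.450514.
4/(1-alpha^2) = 5.333333.
D = 5.333333*(1 - 0.436924 - 0.450514) = 0.6003

0.6003


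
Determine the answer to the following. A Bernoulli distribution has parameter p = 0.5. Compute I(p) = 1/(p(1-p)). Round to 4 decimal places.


For Bernoulli(p), Fisher information is I(p) = 1/(p*(1-p)).
p = 0.5, 1-p = 0.5.
p*(1-p) = 0.25.
I(p) = 1/0.25 = 4.0000

4.0000


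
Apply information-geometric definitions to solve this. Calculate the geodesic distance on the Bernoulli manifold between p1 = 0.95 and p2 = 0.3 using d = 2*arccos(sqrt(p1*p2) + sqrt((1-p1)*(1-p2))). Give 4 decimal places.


Geodesic distance on Bernoulli manifold:
d(p1,p2) = 2*arccos(sqrt(p1*p2) + sqrt((1-p1)*(1-p2))).
sqrt(p1*p2) = sqrt(0.95*0.3) = 0.533854.
sqrt((1-p1)*(1-p2)) = sqrt(0.05*0.7) = 0.187083.
arg = 0.533854 + 0.187083 = 0.720937.
d = 2*arccos(0.720937) = 1.5313

1.5313


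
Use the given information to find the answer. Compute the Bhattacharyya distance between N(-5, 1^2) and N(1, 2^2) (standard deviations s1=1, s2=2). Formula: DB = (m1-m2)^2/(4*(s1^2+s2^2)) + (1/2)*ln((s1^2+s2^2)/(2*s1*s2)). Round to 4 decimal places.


Bhattacharyya distance between two Gaussians:
DB = (m1-m2)^2/(4*(s1^2+s2^2)) + (1/2)*ln((s1^2+s2^2)/(2*s1*s2)).
(m1-m2)^2 = (-6)^2 = 36.
s1^2+s2^2 = 1 + 4 = 5.
term1 = 36/20 = 1.8.
term2 = 0.5*ln(5/4.0) = 0.111572.
DB = 1.8 + 0.111572 = 1.9116

1.9116


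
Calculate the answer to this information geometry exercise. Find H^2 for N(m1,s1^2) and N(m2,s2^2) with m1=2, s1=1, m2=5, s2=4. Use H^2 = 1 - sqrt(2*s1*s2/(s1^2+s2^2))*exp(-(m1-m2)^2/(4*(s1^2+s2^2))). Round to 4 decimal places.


Squared Hellinger distance for Gaussians:
H^2 = 1 - sqrt(2*s1*s2/(s1^2+s2^2)) * exp(-(m1-m2)^2/(4*(s1^2+s2^2))).
s1^2 = 1, s2^2 = 16, s1^2+s2^2 = 17.
sqrt(2*1*4/(17)) = 0.685994.
(m1-m2)^2 = (-3)^2 = 9.
exp(-9/(4*17)) = exp(-0.132353) = 0.876032.
H^2 = 1 - 0.685994*0.876032 = 0.3990

0.3990


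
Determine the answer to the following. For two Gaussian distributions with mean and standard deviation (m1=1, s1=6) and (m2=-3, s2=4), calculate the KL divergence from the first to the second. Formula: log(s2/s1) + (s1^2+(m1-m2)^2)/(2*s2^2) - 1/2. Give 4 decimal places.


KL divergence between normal distributions:
KL = log(s2/s1) + (s1^2 + (m1-m2)^2)/(2*s2^2) - 1/2.
log(4/6) = -0.405465.
(6^2 + (1--3)^2)/(2*4^2) = (36 + 16)/32 = 1.625.
KL = -0.405465 + 1.625 - 0.5 = 0.7195

0.7195


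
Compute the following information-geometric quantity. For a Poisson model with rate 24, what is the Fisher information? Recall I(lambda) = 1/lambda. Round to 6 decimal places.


Fisher information for Poisson: I(lambda) = 1/lambda.
lambda = 24.
I(lambda) = 1/24 = 0.041667

0.041667


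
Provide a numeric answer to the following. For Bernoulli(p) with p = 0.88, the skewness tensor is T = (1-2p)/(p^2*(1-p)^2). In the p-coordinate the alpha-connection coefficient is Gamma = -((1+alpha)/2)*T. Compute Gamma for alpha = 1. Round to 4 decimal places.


Skewness (Amari-Chentsov) tensor: T = (1-2p)/(p^2*(1-p)^2).
p = 0.88, 1-2p = -0.76, p^2 = 0.7744, (1-p)^2 = 0.0144.
T = -0.76/(0.7744 * 0.0144) = -68.153122.
In the p-coordinate, Gamma^(alpha) = Gamma^(0) - (alpha/2)*T with Gamma^(0) = (1/2)*g'(p) = -T/2,
so Gamma^(alpha) = -((1+alpha)/2)*T.
alpha = 1, -(1+alpha)/2 = -1.0.
Gamma = -1.0 * -68.153122 = 68.1531

68.1531


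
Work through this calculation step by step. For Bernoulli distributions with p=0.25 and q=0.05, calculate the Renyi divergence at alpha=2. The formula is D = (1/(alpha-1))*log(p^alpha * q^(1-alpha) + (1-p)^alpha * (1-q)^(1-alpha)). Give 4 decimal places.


Renyi divergence of order alpha between Bernoulli distributions:
D = (1/(alpha-1))*log(p^alpha * q^(1-alpha) + (1-p)^alpha * (1-q)^(1-alpha)).
alpha = 2, p = 0.25, q = 0.05.
p^alpha * q^(1-alpha) = 0.25^2 * 0.05^-1 = 1.25.
(1-p)^alpha * (1-q)^(1-alpha) = 0.75^2 * 0.95^-1 = 0.592105.
sum = 1.25 + 0.592105 = 1.842105.
D = (1/1)*log(1.842105) = 0.6109

0.6109


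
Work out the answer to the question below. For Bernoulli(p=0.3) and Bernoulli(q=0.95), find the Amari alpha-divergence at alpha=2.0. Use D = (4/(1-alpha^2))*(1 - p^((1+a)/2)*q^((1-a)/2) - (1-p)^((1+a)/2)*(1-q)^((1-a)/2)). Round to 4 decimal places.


Amari alpha-divergence:
D = (4/(1-alpha^2))*(1 - p^((1+a)/2)*q^((1-a)/2) - (1-p)^((1+a)/2)*(1-q)^((1-a)/2)).
alpha = 2.0, p = 0.3, q = 0.95.
e1 = (1+alpha)/2 = 1.5, e2 = (1-alpha)/2 = -0.5.
t1 = p^e1 * q^e2 = 0.3^1.5 * 0.95^-0.5 = 0.168585.
t2 = (1-p)^e1 * (1-q)^e2 = 0.7^1.5 * 0.05^-0.5 = 2.61916.
4/(1-alpha^2) = -1.333333.
D = -1.333333*(1 - 0.168585 - 2.61916) = 2.3837

2.3837


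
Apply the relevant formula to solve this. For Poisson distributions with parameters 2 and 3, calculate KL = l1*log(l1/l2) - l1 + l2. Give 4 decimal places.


KL divergence for Poisson:
KL = l1*log(l1/l2) - l1 + l2.
l1 = 2, l2 = 3.
log(2/3) = -0.405465.
l1*log(l1/l2) = 2 * -0.405465 = -0.81093.
KL = -0.81093 - 2 + 3 = 0.1891

0.1891


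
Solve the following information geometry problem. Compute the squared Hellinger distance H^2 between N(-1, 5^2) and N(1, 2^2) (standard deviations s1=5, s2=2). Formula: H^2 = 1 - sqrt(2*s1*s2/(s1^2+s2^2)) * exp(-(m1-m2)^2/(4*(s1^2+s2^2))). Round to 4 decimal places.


Squared Hellinger distance for Gaussians:
H^2 = 1 - sqrt(2*s1*s2/(s1^2+s2^2)) * exp(-(m1-m2)^2/(4*(s1^2+s2^2))).
s1^2 = 25, s2^2 = 4, s1^2+s2^2 = 29.
sqrt(2*5*2/(29)) = 0.830455.
(m1-m2)^2 = (-2)^2 = 4.
exp(-4/(4*29)) = exp(-0.034483) = 0.966105.
H^2 = 1 - 0.830455*0.966105 = 0.1977

0.1977


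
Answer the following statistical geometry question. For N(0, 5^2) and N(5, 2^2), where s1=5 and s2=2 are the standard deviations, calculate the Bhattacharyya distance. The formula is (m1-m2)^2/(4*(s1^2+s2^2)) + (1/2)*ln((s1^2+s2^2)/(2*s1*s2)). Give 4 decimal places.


Bhattacharyya distance between two Gaussians:
DB = (m1-m2)^2/(4*(s1^2+s2^2)) + (1/2)*ln((s1^2+s2^2)/(2*s1*s2)).
(m1-m2)^2 = (-5)^2 = 25.
s1^2+s2^2 = 25 + 4 = 29.
term1 = 25/116 = 0.215517.
term2 = 0.5*ln(29/20.0) = 0.185782.
DB = 0.215517 + 0.185782 = 0.4013

0.4013


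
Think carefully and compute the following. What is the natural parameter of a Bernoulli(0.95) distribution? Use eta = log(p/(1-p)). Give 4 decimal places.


Natural parameter for Bernoulli: eta = log(p/(1-p)).
p = 0.95, 1-p = 0.05.
p/(1-p) = 19.0.
eta = log(19.0) = 2.9444

2.9444


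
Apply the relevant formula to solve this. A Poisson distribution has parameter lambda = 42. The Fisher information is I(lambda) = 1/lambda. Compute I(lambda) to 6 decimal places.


Fisher information for Poisson: I(lambda) = 1/lambda.
lambda = 42.
I(lambda) = 1/42 = 0.023810

0.023810


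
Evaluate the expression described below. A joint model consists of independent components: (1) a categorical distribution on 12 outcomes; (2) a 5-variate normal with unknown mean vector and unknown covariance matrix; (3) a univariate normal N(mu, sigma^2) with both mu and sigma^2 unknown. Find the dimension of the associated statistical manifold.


The dimension of a statistical manifold equals the number of free
(independent) real parameters of the model. For a product of independent
blocks the parameter counts add.
- categorical on 12 outcomes (probabilities sum to 1): 12-1 = 11.
- 5-variate normal: 5 (mean) + 5*6/2 = 15 (symmetric covariance) = 20.
- normal (mu, sigma^2): 2.
Total = 11 + 20 + 2 = 33.
Dimension = 33

33


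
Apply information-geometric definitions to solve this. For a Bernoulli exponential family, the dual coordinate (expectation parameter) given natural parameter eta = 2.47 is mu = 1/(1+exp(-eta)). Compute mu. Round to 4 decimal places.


Dual coordinate (expectation parameter) for Bernoulli:
mu = 1/(1+exp(-eta)).
eta = 2.47.
exp(-eta) = exp(-2.47) = 0.084585.
mu = 1/(1+0.084585) = 0.9220

0.9220


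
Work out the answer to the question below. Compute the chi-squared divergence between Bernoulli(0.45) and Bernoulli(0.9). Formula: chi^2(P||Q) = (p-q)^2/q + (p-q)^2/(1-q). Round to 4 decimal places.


Chi-squared divergence between Bernoulli distributions:
chi^2 = (p-q)^2/q + (p-q)^2/(1-q).
p = 0.45, q = 0.9, p-q = -0.45.
(p-q)^2 = 0.2025.
term1 = 0.2025/0.9 = 0.225.
term2 = 0.2025/0.1 = 2.025.
chi^2 = 0.225 + 2.025 = 2.2500

2.2500


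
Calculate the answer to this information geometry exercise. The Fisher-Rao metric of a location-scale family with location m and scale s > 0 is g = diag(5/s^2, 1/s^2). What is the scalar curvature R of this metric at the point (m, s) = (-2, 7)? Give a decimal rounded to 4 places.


The metric has the form g = (A dm^2 + B ds^2)/s^2 with A = 5, B = 1.
Substitute u = sqrt(A/B)*m: g = B*(du^2 + ds^2)/s^2, i.e. B times the
Poincare upper half-plane metric, which has constant Gaussian curvature -1.
Scaling a 2D metric by a constant c divides the Gaussian curvature by c,
so K = -1/B = -1/(1) = -1.0000 everywhere (the point (m, s) = (-2, 7) is irrelevant:
the curvature is constant).
Scalar curvature in dimension 2: R = 2K = -2/(1) = -2.0000.

-2.0000


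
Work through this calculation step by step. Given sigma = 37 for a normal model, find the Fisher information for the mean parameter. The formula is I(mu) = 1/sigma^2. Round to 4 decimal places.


The Fisher information for the mean of a normal distribution is I(mu) = 1/sigma^2.
sigma = 37, so sigma^2 = 1369.
I(mu) = 1/1369 = 0.0007

0.0007


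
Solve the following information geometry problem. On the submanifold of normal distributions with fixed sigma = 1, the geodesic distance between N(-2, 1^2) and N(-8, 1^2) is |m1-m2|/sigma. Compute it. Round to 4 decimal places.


On the fixed-variance normal subfamily, geodesic distance = |m1-m2|/sigma.
|-2 - -8| = 6.
sigma = 1.
d = 6/1 = 6.0000

6.0000


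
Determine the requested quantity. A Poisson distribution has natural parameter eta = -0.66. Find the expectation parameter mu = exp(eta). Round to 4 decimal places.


Expectation parameter for Poisson exponential family:
mu = exp(eta).
eta = -0.66.
mu = exp(-0.66) = 0.5169

0.5169


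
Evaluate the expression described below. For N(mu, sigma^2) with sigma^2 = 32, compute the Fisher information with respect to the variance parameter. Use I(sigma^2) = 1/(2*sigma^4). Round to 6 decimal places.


Fisher information for variance: I(sigma^2) = 1/(2*sigma^4).
sigma^2 = 32, so sigma^4 = 1024.
I = 1/(2*1024) = 1/2048 = 0.000488

0.000488


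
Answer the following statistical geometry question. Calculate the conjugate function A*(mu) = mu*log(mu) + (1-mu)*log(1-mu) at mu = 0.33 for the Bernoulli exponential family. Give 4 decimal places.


Legendre transform for Bernoulli:
A*(mu) = mu*log(mu) + (1-mu)*log(1-mu).
mu = 0.33, 1-mu = 0.67.
mu*log(mu) = 0.33*log(0.33) = -0.365859.
(1-mu)*log(1-mu) = 0.67*log(0.67) = -0.26832.
A* = -0.365859 + -0.26832 = -0.6342

-0.6342


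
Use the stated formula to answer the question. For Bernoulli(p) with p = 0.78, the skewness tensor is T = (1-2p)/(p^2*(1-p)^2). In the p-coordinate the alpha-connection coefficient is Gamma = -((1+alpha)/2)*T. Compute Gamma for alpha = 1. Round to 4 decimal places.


Skewness (Amari-Chentsov) tensor: T = (1-2p)/(p^2*(1-p)^2).
p = 0.78, 1-2p = -0.56, p^2 = 0.6084, (1-p)^2 = 0.0484.
T = -0.56/(0.6084 * 0.0484) = -19.017502.
In the p-coordinate, Gamma^(alpha) = Gamma^(0) - (alpha/2)*T with Gamma^(0) = (1/2)*g'(p) = -T/2,
so Gamma^(alpha) = -((1+alpha)/2)*T.
alpha = 1, -(1+alpha)/2 = -1.0.
Gamma = -1.0 * -19.017502 = 19.0175

19.0175


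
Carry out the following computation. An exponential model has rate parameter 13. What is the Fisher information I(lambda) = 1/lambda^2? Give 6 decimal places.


Fisher information for exponential: I(lambda) = 1/lambda^2.
lambda = 13, lambda^2 = 169.
I = 1/169 = 0.005917

0.005917


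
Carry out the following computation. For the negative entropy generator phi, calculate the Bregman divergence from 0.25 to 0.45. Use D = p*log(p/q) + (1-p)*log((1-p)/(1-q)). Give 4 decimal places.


Bregman divergence with negative entropy generator:
D = p*log(p/q) + (1-p)*log((1-p)/(1-q)).
p = 0.25, q = 0.45.
p*log(p/q) = 0.25*log(0.25/0.45) = -0.146947.
(1-p)*log((1-p)/(1-q)) = 0.75*log(0.75/0.55) = 0.232616.
D = -0.146947 + 0.232616 = 0.0857

0.0857


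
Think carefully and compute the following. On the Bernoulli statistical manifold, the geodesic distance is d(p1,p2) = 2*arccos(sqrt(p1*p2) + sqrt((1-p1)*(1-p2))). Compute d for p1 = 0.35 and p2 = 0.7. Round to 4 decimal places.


Geodesic distance on Bernoulli manifold:
d(p1,p2) = 2*arccos(sqrt(p1*p2) + sqrt((1-p1)*(1-p2))).
sqrt(p1*p2) = sqrt(0.35*0.7) = 0.494975.
sqrt((1-p1)*(1-p2)) = sqrt(0.65*0.3) = 0.441588.
arg = 0.494975 + 0.441588 = 0.936563.
d = 2*arccos(0.936563) = 0.7162

0.7162


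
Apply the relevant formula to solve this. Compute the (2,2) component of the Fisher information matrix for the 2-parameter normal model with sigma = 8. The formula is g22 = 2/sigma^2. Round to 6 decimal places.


For the 2-parameter normal family, the Fisher metric has:
  g11 = 1/sigma^2, g22 = 2/sigma^2.
sigma = 8, sigma^2 = 64.
g22 = 0.031250

0.031250


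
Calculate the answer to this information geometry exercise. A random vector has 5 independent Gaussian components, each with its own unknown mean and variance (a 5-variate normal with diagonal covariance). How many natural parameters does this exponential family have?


Exponential family dimension calculation:
Each univariate normal has two natural parameters (mu/sigma^2 and -1/(2 sigma^2)).
With 5 independent components, dim = 2 * 5 = 10.

10


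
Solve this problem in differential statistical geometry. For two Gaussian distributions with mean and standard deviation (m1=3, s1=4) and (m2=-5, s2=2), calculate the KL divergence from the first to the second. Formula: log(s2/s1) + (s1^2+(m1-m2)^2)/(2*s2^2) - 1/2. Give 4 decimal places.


KL divergence between normal distributions:
KL = log(s2/s1) + (s1^2 + (m1-m2)^2)/(2*s2^2) - 1/2.
log(2/4) = -0.693147.
(4^2 + (3--5)^2)/(2*2^2) = (16 + 64)/8 = 10.0.
KL = -0.693147 + 10.0 - 0.5 = 8.8069

8.8069


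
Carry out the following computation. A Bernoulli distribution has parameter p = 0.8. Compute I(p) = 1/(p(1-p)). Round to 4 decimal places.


For Bernoulli(p), Fisher information is I(p) = 1/(p*(1-p)).
p = 0.8, 1-p = 0.2.
p*(1-p) = 0.16.
I(p) = 1/0.16 = 6.2500

6.2500


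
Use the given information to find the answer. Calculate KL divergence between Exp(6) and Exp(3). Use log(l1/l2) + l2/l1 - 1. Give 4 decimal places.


KL divergence for exponential family:
KL = log(l1/l2) + l2/l1 - 1.
log(6/3) = 0.693147.
3/6 = 0.5.
KL = 0.693147 + 0.5 - 1 = 0.1931

0.1931


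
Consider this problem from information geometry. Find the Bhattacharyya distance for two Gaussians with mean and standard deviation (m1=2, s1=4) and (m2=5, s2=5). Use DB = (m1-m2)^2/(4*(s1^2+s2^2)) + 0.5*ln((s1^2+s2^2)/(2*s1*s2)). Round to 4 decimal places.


Bhattacharyya distance between two Gaussians:
DB = (m1-m2)^2/(4*(s1^2+s2^2)) + (1/2)*ln((s1^2+s2^2)/(2*s1*s2)).
(m1-m2)^2 = (-3)^2 = 9.
s1^2+s2^2 = 16 + 25 = 41.
term1 = 9/164 = 0.054878.
term2 = 0.5*ln(41/40.0) = 0.012346.
DB = 0.054878 + 0.012346 = 0.0672

0.0672


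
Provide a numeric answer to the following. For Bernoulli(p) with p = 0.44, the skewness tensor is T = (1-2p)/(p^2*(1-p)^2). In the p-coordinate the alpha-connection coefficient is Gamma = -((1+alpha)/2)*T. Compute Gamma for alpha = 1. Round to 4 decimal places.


Skewness (Amari-Chentsov) tensor: T = (1-2p)/(p^2*(1-p)^2).
p = 0.44, 1-2p = 0.12, p^2 = 0.1936, (1-p)^2 = 0.3136.
T = 0.12/(0.1936 * 0.3136) = 1.976514.
In the p-coordinate, Gamma^(alpha) = Gamma^(0) - (alpha/2)*T with Gamma^(0) = (1/2)*g'(p) = -T/2,
so Gamma^(alpha) = -((1+alpha)/2)*T.
alpha = 1, -(1+alpha)/2 = -1.0.
Gamma = -1.0 * 1.976514 = -1.9765

-1.9765


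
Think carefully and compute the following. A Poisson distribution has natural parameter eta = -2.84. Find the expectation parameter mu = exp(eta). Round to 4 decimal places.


Expectation parameter for Poisson exponential family:
mu = exp(eta).
eta = -2.84.
mu = exp(-2.84) = 0.0584

0.0584


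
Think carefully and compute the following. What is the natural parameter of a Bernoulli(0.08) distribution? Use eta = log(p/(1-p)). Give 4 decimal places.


Natural parameter for Bernoulli: eta = log(p/(1-p)).
p = 0.08, 1-p = 0.92.
p/(1-p) = 0.086957.
eta = log(0.086957) = -2.4423

-2.4423


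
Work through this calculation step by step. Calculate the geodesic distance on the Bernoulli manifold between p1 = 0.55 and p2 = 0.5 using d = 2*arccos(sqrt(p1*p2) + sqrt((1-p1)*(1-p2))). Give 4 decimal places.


Geodesic distance on Bernoulli manifold:
d(p1,p2) = 2*arccos(sqrt(p1*p2) + sqrt((1-p1)*(1-p2))).
sqrt(p1*p2) = sqrt(0.55*0.5) = 0.524404.
sqrt((1-p1)*(1-p2)) = sqrt(0.45*0.5) = 0.474342.
arg = 0.524404 + 0.474342 = 0.998746.
d = 2*arccos(0.998746) = 0.1002

0.1002


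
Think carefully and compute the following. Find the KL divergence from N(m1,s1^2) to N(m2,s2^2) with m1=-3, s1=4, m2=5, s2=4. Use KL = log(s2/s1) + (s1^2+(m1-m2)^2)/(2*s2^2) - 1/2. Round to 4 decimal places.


KL divergence between normal distributions:
KL = log(s2/s1) + (s1^2 + (m1-m2)^2)/(2*s2^2) - 1/2.
log(4/4) = 0.0.
(4^2 + (-3-5)^2)/(2*4^2) = (16 + 64)/32 = 2.5.
KL = 0.0 + 2.5 - 0.5 = 2.0000

2.0000


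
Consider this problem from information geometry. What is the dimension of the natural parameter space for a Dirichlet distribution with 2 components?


Exponential family dimension calculation:
Dirichlet with 2 components has 2 natural parameters.

2


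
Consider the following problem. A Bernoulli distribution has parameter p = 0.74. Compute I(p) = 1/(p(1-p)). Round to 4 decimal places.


For Bernoulli(p), Fisher information is I(p) = 1/(p*(1-p)).
p = 0.74, 1-p = 0.26.
p*(1-p) = 0.1924.
I(p) = 1/0.1924 = 5.1975

5.1975


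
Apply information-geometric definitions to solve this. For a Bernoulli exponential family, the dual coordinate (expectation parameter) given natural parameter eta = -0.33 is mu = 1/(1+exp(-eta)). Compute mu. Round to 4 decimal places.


Dual coordinate (expectation parameter) for Bernoulli:
mu = 1/(1+exp(-eta)).
eta = -0.33.
exp(-eta) = exp(0.33) = 1.390968.
mu = 1/(1+1.390968) = 0.4182

0.4182


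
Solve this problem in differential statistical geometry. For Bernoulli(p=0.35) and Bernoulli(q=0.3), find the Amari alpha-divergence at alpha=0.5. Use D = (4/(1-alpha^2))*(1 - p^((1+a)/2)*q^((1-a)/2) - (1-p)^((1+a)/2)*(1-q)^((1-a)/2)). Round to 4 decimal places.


Amari alpha-divergence:
D = (4/(1-alpha^2))*(1 - p^((1+a)/2)*q^((1-a)/2) - (1-p)^((1+a)/2)*(1-q)^((1-a)/2)).
alpha = 0.5, p = 0.35, q = 0.3.
e1 = (1+alpha)/2 = 0.75, e2 = (1-alpha)/2 = 0.25.
t1 = p^e1 * q^e2 = 0.35^0.75 * 0.3^0.25 = 0.336768.
t2 = (1-p)^e1 * (1-q)^e2 = 0.65^0.75 * 0.7^0.25 = 0.662155.
4/(1-alpha^2) = 5.333333.
D = 5.333333*(1 - 0.336768 - 0.662155) = 0.0057

0.0057


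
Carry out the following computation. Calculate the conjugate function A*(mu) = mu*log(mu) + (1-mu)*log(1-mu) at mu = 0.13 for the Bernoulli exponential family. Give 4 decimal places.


Legendre transform for Bernoulli:
A*(mu) = mu*log(mu) + (1-mu)*log(1-mu).
mu = 0.13, 1-mu = 0.87.
mu*log(mu) = 0.13*log(0.13) = -0.265229.
(1-mu)*log(1-mu) = 0.87*log(0.87) = -0.121158.
A* = -0.265229 + -0.121158 = -0.3864

-0.3864


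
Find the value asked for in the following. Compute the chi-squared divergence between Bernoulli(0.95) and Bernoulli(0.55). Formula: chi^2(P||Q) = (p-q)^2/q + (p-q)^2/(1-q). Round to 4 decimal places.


Chi-squared divergence between Bernoulli distributions:
chi^2 = (p-q)^2/q + (p-q)^2/(1-q).
p = 0.95, q = 0.55, p-q = 0.4.
(p-q)^2 = 0.16.
term1 = 0.16/0.55 = 0.290909.
term2 = 0.16/0.45 = 0.355556.
chi^2 = 0.290909 + 0.355556 = 0.6465

0.6465


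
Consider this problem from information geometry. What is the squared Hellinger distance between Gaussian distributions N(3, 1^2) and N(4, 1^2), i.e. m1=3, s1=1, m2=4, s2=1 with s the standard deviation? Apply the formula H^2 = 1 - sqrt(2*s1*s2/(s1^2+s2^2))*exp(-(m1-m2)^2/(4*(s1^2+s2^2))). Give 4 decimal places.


Squared Hellinger distance for Gaussians:
H^2 = 1 - sqrt(2*s1*s2/(s1^2+s2^2)) * exp(-(m1-m2)^2/(4*(s1^2+s2^2))).
s1^2 = 1, s2^2 = 1, s1^2+s2^2 = 2.
sqrt(2*1*1/(2)) = 1.0.
(m1-m2)^2 = (-1)^2 = 1.
exp(-1/(4*2)) = exp(-0.125) = 0.882497.
H^2 = 1 - 1.0*0.882497 = 0.1175

0.1175


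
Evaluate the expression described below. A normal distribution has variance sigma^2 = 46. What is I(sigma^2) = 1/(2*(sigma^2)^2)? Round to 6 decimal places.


Fisher information for variance: I(sigma^2) = 1/(2*sigma^4).
sigma^2 = 46, so sigma^4 = 2116.
I = 1/(2*2116) = 1/4232 = 0.000236

0.000236


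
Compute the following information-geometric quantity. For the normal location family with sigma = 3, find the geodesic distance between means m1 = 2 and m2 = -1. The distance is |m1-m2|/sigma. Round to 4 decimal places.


On the fixed-variance normal subfamily, geodesic distance = |m1-m2|/sigma.
|2 - -1| = 3.
sigma = 3.
d = 3/3 = 1.0000

1.0000


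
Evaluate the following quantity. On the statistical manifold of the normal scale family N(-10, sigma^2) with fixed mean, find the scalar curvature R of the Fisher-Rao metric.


This family has a single free parameter, so its statistical manifold
is 1-dimensional. The Riemann curvature tensor of any 1-dimensional
Riemannian manifold vanishes identically, so R = 0.

0


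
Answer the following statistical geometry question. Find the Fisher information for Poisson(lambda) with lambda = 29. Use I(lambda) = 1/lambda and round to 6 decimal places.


Fisher information for Poisson: I(lambda) = 1/lambda.
lambda = 29.
I(lambda) = 1/29 = 0.034483

0.034483
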